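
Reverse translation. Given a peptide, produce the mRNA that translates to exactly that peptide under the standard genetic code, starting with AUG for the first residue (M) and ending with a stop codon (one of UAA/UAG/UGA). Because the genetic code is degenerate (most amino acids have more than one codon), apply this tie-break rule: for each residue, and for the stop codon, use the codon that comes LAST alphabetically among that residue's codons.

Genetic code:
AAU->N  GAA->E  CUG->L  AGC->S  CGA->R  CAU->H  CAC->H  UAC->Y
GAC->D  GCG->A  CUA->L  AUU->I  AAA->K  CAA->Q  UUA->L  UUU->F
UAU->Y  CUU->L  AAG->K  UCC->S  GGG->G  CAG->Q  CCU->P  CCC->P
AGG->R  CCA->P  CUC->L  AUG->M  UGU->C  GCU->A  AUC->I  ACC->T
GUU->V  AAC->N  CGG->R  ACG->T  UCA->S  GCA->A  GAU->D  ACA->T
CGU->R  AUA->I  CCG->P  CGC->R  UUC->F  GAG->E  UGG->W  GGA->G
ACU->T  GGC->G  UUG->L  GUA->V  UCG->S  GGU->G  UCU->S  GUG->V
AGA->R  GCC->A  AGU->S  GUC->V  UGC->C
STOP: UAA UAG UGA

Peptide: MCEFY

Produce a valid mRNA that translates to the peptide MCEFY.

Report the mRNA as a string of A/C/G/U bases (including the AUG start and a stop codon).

Answer: mRNA: AUGUGUGAGUUUUAUUGA

Derivation:
residue 1: M -> AUG (start codon)
residue 2: C codons sorted = UGC,UGU -> pick last = UGU
residue 3: E codons sorted = GAA,GAG -> pick last = GAG
residue 4: F codons sorted = UUC,UUU -> pick last = UUU
residue 5: Y codons sorted = UAC,UAU -> pick last = UAU
terminator: stop codons sorted = UAA,UAG,UGA -> pick last = UGA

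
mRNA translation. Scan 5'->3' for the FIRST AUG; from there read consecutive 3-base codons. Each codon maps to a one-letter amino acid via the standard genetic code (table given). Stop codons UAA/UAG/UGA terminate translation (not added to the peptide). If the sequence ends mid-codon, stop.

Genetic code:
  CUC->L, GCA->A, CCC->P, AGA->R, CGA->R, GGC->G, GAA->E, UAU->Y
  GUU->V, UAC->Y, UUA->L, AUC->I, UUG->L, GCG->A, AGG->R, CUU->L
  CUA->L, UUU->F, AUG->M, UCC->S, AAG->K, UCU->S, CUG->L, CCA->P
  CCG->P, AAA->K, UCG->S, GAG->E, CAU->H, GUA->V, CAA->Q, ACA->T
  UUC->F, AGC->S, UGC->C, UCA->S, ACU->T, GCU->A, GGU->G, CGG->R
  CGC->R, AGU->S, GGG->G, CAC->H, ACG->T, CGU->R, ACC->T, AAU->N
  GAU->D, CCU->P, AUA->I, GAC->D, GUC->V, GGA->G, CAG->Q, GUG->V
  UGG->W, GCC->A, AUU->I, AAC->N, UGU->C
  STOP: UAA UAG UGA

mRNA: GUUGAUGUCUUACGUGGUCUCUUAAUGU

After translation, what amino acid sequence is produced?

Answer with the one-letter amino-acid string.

Answer: MSYVVS

Derivation:
start AUG at pos 4
pos 4: AUG -> M; peptide=M
pos 7: UCU -> S; peptide=MS
pos 10: UAC -> Y; peptide=MSY
pos 13: GUG -> V; peptide=MSYV
pos 16: GUC -> V; peptide=MSYVV
pos 19: UCU -> S; peptide=MSYVVS
pos 22: UAA -> STOP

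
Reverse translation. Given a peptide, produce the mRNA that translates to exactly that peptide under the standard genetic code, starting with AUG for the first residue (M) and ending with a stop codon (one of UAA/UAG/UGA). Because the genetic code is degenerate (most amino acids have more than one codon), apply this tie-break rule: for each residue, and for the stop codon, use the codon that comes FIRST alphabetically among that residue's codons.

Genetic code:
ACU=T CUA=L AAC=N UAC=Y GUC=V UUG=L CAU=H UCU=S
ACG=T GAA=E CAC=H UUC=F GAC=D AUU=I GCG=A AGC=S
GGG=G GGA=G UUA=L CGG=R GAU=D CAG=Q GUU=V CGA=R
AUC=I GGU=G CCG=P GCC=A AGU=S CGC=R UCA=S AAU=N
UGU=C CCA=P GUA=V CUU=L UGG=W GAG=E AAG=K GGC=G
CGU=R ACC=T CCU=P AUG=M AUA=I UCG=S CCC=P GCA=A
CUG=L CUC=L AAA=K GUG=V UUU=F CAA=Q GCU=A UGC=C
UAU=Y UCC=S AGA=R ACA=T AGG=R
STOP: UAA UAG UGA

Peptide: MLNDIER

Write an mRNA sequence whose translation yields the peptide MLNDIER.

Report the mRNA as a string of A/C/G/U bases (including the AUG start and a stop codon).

residue 1: M -> AUG (start codon)
residue 2: L codons sorted = CUA,CUC,CUG,CUU,UUA,UUG -> pick first = CUA
residue 3: N codons sorted = AAC,AAU -> pick first = AAC
residue 4: D codons sorted = GAC,GAU -> pick first = GAC
residue 5: I codons sorted = AUA,AUC,AUU -> pick first = AUA
residue 6: E codons sorted = GAA,GAG -> pick first = GAA
residue 7: R codons sorted = AGA,AGG,CGA,CGC,CGG,CGU -> pick first = AGA
terminator: stop codons sorted = UAA,UAG,UGA -> pick first = UAA

Answer: mRNA: AUGCUAAACGACAUAGAAAGAUAA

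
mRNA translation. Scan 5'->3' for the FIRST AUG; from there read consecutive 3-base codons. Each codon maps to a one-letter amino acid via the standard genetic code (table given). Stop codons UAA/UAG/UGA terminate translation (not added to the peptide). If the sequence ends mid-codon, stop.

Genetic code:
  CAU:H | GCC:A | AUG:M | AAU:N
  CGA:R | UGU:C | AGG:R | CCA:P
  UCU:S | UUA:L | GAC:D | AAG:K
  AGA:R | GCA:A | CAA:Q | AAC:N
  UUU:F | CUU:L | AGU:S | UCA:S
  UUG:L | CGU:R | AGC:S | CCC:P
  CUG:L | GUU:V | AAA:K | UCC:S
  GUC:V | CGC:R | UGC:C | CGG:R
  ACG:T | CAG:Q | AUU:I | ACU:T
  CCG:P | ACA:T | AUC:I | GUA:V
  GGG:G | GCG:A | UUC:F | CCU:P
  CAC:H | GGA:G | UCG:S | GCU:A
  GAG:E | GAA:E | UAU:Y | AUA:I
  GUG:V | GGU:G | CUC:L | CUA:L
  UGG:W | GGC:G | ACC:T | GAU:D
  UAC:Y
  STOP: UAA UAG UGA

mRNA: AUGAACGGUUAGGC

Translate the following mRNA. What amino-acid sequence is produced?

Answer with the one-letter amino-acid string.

start AUG at pos 0
pos 0: AUG -> M; peptide=M
pos 3: AAC -> N; peptide=MN
pos 6: GGU -> G; peptide=MNG
pos 9: UAG -> STOP

Answer: MNG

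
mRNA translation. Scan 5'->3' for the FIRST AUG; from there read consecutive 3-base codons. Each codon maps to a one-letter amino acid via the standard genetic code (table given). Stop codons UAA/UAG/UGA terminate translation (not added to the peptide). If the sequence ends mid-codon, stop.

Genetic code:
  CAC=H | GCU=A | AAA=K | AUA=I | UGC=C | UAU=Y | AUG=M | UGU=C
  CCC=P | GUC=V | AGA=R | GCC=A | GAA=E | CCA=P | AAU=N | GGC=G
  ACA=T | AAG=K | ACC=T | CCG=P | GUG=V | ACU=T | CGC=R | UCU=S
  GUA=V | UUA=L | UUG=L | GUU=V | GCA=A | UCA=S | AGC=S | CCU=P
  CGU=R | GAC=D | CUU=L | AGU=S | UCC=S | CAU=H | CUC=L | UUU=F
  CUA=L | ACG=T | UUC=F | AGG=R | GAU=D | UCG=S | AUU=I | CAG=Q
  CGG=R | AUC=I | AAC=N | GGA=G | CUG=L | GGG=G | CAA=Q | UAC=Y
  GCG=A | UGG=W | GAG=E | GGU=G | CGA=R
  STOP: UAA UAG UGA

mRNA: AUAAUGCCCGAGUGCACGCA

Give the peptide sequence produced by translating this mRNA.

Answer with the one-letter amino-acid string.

start AUG at pos 3
pos 3: AUG -> M; peptide=M
pos 6: CCC -> P; peptide=MP
pos 9: GAG -> E; peptide=MPE
pos 12: UGC -> C; peptide=MPEC
pos 15: ACG -> T; peptide=MPECT
pos 18: only 2 nt remain (<3), stop (end of mRNA)

Answer: MPECT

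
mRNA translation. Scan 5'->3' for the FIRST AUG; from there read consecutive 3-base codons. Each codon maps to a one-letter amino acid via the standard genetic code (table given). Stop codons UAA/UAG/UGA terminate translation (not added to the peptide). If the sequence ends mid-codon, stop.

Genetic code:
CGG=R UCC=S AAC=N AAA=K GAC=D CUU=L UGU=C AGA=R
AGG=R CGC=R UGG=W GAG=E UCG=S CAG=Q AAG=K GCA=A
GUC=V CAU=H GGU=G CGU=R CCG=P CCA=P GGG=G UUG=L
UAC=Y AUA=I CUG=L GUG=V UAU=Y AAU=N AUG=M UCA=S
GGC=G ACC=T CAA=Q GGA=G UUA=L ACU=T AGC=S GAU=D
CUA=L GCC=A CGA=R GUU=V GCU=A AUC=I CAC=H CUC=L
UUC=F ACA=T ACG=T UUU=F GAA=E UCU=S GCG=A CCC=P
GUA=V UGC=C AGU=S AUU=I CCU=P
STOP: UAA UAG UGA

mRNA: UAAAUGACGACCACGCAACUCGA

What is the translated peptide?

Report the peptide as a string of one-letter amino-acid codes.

start AUG at pos 3
pos 3: AUG -> M; peptide=M
pos 6: ACG -> T; peptide=MT
pos 9: ACC -> T; peptide=MTT
pos 12: ACG -> T; peptide=MTTT
pos 15: CAA -> Q; peptide=MTTTQ
pos 18: CUC -> L; peptide=MTTTQL
pos 21: only 2 nt remain (<3), stop (end of mRNA)

Answer: MTTTQL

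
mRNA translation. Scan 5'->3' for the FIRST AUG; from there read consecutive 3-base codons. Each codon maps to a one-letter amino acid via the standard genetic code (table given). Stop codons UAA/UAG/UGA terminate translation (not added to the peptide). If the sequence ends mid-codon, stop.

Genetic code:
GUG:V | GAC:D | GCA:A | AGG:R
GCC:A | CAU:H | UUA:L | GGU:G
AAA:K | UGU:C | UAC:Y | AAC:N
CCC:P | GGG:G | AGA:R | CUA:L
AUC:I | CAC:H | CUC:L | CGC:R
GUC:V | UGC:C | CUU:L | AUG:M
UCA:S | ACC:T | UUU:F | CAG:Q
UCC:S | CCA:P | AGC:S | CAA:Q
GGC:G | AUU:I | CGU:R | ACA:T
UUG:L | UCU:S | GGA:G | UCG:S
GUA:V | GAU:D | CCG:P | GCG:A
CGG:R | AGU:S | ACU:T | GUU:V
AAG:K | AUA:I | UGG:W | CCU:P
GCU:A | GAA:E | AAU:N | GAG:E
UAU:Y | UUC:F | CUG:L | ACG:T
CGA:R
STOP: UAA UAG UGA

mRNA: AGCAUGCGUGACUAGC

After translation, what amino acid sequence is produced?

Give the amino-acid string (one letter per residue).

Answer: MRD

Derivation:
start AUG at pos 3
pos 3: AUG -> M; peptide=M
pos 6: CGU -> R; peptide=MR
pos 9: GAC -> D; peptide=MRD
pos 12: UAG -> STOP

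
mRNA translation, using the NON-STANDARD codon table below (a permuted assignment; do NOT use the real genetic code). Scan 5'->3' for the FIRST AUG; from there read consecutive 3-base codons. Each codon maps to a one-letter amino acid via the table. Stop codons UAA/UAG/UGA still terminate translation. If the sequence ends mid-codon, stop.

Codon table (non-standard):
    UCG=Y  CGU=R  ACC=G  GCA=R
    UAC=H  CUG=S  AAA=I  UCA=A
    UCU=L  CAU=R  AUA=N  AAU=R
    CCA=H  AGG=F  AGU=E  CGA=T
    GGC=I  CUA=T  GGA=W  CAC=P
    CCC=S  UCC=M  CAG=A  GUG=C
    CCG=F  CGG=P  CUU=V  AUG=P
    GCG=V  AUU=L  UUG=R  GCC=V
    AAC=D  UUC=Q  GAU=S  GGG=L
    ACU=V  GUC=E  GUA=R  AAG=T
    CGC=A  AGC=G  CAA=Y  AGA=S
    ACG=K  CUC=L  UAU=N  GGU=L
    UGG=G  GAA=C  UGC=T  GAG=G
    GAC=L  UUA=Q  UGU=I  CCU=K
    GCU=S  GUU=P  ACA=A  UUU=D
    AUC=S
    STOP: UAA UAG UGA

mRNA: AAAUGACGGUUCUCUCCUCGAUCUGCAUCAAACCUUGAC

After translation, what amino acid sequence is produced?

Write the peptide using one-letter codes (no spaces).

Answer: PKPLMYSTSIK

Derivation:
start AUG at pos 2
pos 2: AUG -> P; peptide=P
pos 5: ACG -> K; peptide=PK
pos 8: GUU -> P; peptide=PKP
pos 11: CUC -> L; peptide=PKPL
pos 14: UCC -> M; peptide=PKPLM
pos 17: UCG -> Y; peptide=PKPLMY
pos 20: AUC -> S; peptide=PKPLMYS
pos 23: UGC -> T; peptide=PKPLMYST
pos 26: AUC -> S; peptide=PKPLMYSTS
pos 29: AAA -> I; peptide=PKPLMYSTSI
pos 32: CCU -> K; peptide=PKPLMYSTSIK
pos 35: UGA -> STOP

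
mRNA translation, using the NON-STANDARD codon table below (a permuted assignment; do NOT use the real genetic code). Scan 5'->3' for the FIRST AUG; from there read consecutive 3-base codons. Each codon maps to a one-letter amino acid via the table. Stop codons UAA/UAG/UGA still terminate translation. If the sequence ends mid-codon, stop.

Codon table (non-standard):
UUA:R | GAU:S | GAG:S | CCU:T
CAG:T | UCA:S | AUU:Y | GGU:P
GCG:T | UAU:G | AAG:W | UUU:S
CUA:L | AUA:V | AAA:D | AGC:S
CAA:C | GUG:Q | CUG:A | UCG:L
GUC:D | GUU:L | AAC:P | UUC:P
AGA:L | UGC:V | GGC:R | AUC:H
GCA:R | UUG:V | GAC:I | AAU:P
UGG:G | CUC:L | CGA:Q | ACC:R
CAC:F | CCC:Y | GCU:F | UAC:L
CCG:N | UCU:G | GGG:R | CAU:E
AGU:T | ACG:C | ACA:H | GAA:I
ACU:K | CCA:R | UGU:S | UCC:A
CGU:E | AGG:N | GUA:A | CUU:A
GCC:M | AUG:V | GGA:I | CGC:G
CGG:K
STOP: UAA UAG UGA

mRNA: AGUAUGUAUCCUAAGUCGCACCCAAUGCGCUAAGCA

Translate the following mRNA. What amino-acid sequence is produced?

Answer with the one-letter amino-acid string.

Answer: VGTWLFRVG

Derivation:
start AUG at pos 3
pos 3: AUG -> V; peptide=V
pos 6: UAU -> G; peptide=VG
pos 9: CCU -> T; peptide=VGT
pos 12: AAG -> W; peptide=VGTW
pos 15: UCG -> L; peptide=VGTWL
pos 18: CAC -> F; peptide=VGTWLF
pos 21: CCA -> R; peptide=VGTWLFR
pos 24: AUG -> V; peptide=VGTWLFRV
pos 27: CGC -> G; peptide=VGTWLFRVG
pos 30: UAA -> STOP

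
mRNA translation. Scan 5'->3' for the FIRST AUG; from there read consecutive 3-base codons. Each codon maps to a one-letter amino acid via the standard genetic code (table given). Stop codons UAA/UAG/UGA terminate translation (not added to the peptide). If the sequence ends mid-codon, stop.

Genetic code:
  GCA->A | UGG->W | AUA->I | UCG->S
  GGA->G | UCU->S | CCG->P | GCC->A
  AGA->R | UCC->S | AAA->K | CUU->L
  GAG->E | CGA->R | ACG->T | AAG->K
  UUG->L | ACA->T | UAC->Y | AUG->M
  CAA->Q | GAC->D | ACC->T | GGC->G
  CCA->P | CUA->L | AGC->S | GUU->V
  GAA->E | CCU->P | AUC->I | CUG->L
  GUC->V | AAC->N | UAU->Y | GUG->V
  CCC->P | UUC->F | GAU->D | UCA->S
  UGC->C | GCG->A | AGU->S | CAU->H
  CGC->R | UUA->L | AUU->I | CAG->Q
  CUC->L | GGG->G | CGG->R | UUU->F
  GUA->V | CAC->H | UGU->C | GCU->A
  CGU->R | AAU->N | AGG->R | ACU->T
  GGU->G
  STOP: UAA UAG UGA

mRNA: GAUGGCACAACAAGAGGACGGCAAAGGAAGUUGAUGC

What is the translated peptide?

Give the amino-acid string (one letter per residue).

start AUG at pos 1
pos 1: AUG -> M; peptide=M
pos 4: GCA -> A; peptide=MA
pos 7: CAA -> Q; peptide=MAQ
pos 10: CAA -> Q; peptide=MAQQ
pos 13: GAG -> E; peptide=MAQQE
pos 16: GAC -> D; peptide=MAQQED
pos 19: GGC -> G; peptide=MAQQEDG
pos 22: AAA -> K; peptide=MAQQEDGK
pos 25: GGA -> G; peptide=MAQQEDGKG
pos 28: AGU -> S; peptide=MAQQEDGKGS
pos 31: UGA -> STOP

Answer: MAQQEDGKGS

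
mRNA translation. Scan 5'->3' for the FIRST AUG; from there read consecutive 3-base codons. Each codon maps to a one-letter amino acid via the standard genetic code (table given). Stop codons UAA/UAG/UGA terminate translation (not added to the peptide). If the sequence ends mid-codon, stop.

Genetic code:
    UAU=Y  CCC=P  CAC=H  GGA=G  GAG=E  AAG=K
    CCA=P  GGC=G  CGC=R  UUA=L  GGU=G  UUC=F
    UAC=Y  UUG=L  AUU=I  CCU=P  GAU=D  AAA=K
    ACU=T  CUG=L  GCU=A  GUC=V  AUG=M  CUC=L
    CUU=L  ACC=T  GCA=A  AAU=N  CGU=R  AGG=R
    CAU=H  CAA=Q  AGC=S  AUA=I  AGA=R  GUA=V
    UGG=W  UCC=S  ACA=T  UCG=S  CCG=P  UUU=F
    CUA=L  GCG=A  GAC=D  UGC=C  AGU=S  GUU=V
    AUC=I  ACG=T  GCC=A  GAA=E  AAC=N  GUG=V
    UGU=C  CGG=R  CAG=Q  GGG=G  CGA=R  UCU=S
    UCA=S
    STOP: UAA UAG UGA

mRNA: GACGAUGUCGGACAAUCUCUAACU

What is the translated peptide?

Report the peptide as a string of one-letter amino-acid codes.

start AUG at pos 4
pos 4: AUG -> M; peptide=M
pos 7: UCG -> S; peptide=MS
pos 10: GAC -> D; peptide=MSD
pos 13: AAU -> N; peptide=MSDN
pos 16: CUC -> L; peptide=MSDNL
pos 19: UAA -> STOP

Answer: MSDNL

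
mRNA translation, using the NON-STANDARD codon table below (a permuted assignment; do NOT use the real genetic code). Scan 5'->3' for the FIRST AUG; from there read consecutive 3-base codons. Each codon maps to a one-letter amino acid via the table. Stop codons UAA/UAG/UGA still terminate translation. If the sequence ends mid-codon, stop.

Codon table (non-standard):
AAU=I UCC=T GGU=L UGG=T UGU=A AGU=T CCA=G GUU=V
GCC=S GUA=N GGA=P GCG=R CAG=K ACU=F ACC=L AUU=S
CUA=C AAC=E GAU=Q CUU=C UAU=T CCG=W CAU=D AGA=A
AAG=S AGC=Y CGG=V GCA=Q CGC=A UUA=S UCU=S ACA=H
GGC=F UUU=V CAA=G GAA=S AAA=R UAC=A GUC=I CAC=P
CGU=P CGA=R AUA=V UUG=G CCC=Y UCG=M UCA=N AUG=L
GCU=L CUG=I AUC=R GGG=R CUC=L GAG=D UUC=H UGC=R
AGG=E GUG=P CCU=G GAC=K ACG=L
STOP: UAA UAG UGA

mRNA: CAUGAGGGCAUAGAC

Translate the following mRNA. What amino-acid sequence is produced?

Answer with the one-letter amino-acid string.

start AUG at pos 1
pos 1: AUG -> L; peptide=L
pos 4: AGG -> E; peptide=LE
pos 7: GCA -> Q; peptide=LEQ
pos 10: UAG -> STOP

Answer: LEQ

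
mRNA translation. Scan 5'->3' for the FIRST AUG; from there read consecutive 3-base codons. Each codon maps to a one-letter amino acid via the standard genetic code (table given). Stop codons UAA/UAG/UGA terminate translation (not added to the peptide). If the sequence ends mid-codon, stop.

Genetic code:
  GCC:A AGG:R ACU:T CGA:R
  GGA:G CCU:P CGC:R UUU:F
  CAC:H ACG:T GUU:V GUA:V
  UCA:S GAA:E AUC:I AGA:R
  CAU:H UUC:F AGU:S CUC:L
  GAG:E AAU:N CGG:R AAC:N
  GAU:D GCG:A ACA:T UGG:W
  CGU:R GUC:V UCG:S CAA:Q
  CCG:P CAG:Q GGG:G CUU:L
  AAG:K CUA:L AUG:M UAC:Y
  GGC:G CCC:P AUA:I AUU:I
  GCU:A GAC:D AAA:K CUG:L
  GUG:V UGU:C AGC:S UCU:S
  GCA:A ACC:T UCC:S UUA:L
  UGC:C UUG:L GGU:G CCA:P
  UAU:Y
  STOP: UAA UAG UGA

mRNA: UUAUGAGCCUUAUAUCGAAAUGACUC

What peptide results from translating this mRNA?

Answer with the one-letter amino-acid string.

Answer: MSLISK

Derivation:
start AUG at pos 2
pos 2: AUG -> M; peptide=M
pos 5: AGC -> S; peptide=MS
pos 8: CUU -> L; peptide=MSL
pos 11: AUA -> I; peptide=MSLI
pos 14: UCG -> S; peptide=MSLIS
pos 17: AAA -> K; peptide=MSLISK
pos 20: UGA -> STOP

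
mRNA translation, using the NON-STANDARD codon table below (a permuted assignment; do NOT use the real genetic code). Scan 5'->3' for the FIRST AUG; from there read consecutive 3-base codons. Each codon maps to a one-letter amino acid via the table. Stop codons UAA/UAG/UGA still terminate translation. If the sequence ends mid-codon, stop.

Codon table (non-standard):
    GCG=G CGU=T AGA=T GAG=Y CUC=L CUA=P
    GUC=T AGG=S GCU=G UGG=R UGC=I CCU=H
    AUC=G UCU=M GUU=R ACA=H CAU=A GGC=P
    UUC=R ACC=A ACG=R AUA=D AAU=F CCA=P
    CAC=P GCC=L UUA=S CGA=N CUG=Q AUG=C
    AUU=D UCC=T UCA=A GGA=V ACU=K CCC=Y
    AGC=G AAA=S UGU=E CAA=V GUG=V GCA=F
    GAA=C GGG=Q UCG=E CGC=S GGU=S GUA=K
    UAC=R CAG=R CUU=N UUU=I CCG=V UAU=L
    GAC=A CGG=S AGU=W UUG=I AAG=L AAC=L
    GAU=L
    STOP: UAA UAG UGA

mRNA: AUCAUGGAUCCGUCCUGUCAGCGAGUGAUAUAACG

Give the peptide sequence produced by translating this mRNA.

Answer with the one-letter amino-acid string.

start AUG at pos 3
pos 3: AUG -> C; peptide=C
pos 6: GAU -> L; peptide=CL
pos 9: CCG -> V; peptide=CLV
pos 12: UCC -> T; peptide=CLVT
pos 15: UGU -> E; peptide=CLVTE
pos 18: CAG -> R; peptide=CLVTER
pos 21: CGA -> N; peptide=CLVTERN
pos 24: GUG -> V; peptide=CLVTERNV
pos 27: AUA -> D; peptide=CLVTERNVD
pos 30: UAA -> STOP

Answer: CLVTERNVD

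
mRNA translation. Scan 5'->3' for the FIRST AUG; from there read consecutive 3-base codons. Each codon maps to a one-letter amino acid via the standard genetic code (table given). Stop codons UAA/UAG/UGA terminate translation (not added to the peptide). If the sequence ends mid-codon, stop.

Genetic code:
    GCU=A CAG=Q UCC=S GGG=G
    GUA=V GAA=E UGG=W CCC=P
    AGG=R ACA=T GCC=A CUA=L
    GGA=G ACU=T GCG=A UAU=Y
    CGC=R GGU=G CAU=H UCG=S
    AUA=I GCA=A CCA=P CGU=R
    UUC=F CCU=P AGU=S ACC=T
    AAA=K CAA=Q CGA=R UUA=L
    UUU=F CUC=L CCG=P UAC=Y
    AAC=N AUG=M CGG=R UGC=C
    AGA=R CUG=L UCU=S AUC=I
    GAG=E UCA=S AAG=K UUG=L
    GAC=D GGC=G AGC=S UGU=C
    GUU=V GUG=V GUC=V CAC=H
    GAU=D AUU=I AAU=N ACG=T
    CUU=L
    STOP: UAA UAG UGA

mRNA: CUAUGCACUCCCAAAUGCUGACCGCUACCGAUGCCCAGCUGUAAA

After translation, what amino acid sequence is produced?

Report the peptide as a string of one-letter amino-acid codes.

Answer: MHSQMLTATDAQL

Derivation:
start AUG at pos 2
pos 2: AUG -> M; peptide=M
pos 5: CAC -> H; peptide=MH
pos 8: UCC -> S; peptide=MHS
pos 11: CAA -> Q; peptide=MHSQ
pos 14: AUG -> M; peptide=MHSQM
pos 17: CUG -> L; peptide=MHSQML
pos 20: ACC -> T; peptide=MHSQMLT
pos 23: GCU -> A; peptide=MHSQMLTA
pos 26: ACC -> T; peptide=MHSQMLTAT
pos 29: GAU -> D; peptide=MHSQMLTATD
pos 32: GCC -> A; peptide=MHSQMLTATDA
pos 35: CAG -> Q; peptide=MHSQMLTATDAQ
pos 38: CUG -> L; peptide=MHSQMLTATDAQL
pos 41: UAA -> STOP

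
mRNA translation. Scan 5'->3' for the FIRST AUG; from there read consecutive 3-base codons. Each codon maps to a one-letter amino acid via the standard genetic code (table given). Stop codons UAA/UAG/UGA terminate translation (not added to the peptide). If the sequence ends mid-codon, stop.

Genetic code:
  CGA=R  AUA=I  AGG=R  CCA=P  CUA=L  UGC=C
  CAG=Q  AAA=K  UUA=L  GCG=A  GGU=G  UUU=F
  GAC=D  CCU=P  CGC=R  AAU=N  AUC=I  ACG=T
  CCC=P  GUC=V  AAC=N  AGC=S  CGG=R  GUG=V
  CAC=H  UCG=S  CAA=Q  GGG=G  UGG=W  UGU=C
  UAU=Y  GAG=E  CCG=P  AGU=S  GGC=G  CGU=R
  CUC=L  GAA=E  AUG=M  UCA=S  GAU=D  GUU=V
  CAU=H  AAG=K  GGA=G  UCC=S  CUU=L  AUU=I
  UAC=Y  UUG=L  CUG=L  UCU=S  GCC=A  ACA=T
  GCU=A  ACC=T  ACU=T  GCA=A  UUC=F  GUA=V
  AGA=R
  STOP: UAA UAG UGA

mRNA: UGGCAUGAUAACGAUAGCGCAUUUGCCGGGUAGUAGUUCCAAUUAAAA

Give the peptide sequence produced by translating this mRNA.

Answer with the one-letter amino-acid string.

start AUG at pos 4
pos 4: AUG -> M; peptide=M
pos 7: AUA -> I; peptide=MI
pos 10: ACG -> T; peptide=MIT
pos 13: AUA -> I; peptide=MITI
pos 16: GCG -> A; peptide=MITIA
pos 19: CAU -> H; peptide=MITIAH
pos 22: UUG -> L; peptide=MITIAHL
pos 25: CCG -> P; peptide=MITIAHLP
pos 28: GGU -> G; peptide=MITIAHLPG
pos 31: AGU -> S; peptide=MITIAHLPGS
pos 34: AGU -> S; peptide=MITIAHLPGSS
pos 37: UCC -> S; peptide=MITIAHLPGSSS
pos 40: AAU -> N; peptide=MITIAHLPGSSSN
pos 43: UAA -> STOP

Answer: MITIAHLPGSSSN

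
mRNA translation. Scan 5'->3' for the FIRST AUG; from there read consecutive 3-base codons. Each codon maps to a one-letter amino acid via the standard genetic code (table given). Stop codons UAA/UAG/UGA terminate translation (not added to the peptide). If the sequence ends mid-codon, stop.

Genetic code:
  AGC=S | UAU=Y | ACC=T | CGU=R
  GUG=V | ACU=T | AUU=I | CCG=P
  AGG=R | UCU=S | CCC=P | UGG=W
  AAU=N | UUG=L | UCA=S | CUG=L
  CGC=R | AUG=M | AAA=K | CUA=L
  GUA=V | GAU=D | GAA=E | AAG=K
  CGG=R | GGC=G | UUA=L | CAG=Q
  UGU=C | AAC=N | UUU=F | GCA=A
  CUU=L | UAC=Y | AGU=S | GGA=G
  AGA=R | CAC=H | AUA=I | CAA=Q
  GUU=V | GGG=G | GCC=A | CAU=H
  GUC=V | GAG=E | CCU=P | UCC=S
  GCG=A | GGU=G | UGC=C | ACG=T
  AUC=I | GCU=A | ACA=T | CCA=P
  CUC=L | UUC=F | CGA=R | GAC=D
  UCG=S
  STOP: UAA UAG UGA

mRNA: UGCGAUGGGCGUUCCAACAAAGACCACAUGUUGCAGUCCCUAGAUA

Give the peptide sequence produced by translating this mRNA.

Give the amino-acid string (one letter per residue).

Answer: MGVPTKTTCCSP

Derivation:
start AUG at pos 4
pos 4: AUG -> M; peptide=M
pos 7: GGC -> G; peptide=MG
pos 10: GUU -> V; peptide=MGV
pos 13: CCA -> P; peptide=MGVP
pos 16: ACA -> T; peptide=MGVPT
pos 19: AAG -> K; peptide=MGVPTK
pos 22: ACC -> T; peptide=MGVPTKT
pos 25: ACA -> T; peptide=MGVPTKTT
pos 28: UGU -> C; peptide=MGVPTKTTC
pos 31: UGC -> C; peptide=MGVPTKTTCC
pos 34: AGU -> S; peptide=MGVPTKTTCCS
pos 37: CCC -> P; peptide=MGVPTKTTCCSP
pos 40: UAG -> STOP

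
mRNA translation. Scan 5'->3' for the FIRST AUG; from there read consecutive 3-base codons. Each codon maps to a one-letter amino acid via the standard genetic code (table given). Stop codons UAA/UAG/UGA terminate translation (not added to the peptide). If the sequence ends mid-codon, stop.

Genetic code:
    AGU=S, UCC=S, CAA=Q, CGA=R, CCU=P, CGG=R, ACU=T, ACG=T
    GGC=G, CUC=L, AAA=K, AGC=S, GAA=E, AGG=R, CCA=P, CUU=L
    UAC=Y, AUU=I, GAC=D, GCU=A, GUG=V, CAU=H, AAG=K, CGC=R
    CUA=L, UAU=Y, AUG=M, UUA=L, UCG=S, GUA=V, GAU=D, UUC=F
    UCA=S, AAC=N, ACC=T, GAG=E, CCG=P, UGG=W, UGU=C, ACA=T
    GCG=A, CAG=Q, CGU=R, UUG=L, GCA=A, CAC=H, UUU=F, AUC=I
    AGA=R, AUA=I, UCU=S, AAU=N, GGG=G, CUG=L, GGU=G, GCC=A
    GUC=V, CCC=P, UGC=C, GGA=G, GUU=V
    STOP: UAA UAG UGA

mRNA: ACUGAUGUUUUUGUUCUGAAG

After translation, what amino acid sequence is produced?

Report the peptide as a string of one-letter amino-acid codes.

start AUG at pos 4
pos 4: AUG -> M; peptide=M
pos 7: UUU -> F; peptide=MF
pos 10: UUG -> L; peptide=MFL
pos 13: UUC -> F; peptide=MFLF
pos 16: UGA -> STOP

Answer: MFLF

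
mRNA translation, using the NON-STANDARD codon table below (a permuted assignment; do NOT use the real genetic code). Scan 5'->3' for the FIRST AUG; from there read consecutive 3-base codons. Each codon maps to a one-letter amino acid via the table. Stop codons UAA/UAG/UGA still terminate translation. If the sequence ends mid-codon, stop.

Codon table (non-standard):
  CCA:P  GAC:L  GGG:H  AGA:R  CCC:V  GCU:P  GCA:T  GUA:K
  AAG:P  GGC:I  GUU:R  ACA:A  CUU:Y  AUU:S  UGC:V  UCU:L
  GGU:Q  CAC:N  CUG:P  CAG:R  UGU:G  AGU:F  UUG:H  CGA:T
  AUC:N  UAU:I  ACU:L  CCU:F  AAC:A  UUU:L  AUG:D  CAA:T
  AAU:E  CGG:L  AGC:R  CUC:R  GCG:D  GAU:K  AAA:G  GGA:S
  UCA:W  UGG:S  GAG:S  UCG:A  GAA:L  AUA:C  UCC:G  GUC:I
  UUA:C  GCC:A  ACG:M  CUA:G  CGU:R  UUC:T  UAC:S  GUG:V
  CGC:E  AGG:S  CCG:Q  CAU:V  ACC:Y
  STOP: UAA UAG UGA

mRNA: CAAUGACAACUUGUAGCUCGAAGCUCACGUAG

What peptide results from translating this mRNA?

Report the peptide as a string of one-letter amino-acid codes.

start AUG at pos 2
pos 2: AUG -> D; peptide=D
pos 5: ACA -> A; peptide=DA
pos 8: ACU -> L; peptide=DAL
pos 11: UGU -> G; peptide=DALG
pos 14: AGC -> R; peptide=DALGR
pos 17: UCG -> A; peptide=DALGRA
pos 20: AAG -> P; peptide=DALGRAP
pos 23: CUC -> R; peptide=DALGRAPR
pos 26: ACG -> M; peptide=DALGRAPRM
pos 29: UAG -> STOP

Answer: DALGRAPRM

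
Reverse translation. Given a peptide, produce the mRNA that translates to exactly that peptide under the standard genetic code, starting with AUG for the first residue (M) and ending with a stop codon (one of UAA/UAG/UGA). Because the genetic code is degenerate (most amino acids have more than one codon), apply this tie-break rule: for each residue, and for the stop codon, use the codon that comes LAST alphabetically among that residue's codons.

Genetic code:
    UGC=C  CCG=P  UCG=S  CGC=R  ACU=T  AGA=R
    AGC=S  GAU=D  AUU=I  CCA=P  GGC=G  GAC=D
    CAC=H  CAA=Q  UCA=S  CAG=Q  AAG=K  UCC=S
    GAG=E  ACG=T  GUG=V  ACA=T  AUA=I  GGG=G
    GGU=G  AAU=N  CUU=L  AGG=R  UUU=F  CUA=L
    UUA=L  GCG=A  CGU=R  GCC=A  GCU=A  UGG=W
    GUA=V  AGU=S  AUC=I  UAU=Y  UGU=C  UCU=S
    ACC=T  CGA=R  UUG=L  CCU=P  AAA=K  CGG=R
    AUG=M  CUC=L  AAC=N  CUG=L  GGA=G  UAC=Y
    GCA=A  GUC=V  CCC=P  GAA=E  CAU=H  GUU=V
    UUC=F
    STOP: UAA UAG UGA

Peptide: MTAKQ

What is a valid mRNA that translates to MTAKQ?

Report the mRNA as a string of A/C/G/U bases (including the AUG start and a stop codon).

residue 1: M -> AUG (start codon)
residue 2: T codons sorted = ACA,ACC,ACG,ACU -> pick last = ACU
residue 3: A codons sorted = GCA,GCC,GCG,GCU -> pick last = GCU
residue 4: K codons sorted = AAA,AAG -> pick last = AAG
residue 5: Q codons sorted = CAA,CAG -> pick last = CAG
terminator: stop codons sorted = UAA,UAG,UGA -> pick last = UGA

Answer: mRNA: AUGACUGCUAAGCAGUGA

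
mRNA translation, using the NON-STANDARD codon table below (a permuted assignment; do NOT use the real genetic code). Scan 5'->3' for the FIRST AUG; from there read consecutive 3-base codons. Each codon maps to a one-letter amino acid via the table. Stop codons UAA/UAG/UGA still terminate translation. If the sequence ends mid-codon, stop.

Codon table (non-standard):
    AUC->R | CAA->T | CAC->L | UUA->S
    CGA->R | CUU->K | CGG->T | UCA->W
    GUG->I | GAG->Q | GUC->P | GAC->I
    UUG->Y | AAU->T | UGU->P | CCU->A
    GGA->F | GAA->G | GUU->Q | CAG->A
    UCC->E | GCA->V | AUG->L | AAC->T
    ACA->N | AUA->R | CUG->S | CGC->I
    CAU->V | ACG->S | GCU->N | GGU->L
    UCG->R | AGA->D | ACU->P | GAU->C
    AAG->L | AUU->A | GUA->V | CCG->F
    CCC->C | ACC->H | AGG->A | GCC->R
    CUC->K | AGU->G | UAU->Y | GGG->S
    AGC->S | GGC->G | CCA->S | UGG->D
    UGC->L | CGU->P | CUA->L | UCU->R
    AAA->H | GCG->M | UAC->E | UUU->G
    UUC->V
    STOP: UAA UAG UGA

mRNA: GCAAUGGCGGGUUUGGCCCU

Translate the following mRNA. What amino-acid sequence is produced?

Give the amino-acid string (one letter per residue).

start AUG at pos 3
pos 3: AUG -> L; peptide=L
pos 6: GCG -> M; peptide=LM
pos 9: GGU -> L; peptide=LML
pos 12: UUG -> Y; peptide=LMLY
pos 15: GCC -> R; peptide=LMLYR
pos 18: only 2 nt remain (<3), stop (end of mRNA)

Answer: LMLYR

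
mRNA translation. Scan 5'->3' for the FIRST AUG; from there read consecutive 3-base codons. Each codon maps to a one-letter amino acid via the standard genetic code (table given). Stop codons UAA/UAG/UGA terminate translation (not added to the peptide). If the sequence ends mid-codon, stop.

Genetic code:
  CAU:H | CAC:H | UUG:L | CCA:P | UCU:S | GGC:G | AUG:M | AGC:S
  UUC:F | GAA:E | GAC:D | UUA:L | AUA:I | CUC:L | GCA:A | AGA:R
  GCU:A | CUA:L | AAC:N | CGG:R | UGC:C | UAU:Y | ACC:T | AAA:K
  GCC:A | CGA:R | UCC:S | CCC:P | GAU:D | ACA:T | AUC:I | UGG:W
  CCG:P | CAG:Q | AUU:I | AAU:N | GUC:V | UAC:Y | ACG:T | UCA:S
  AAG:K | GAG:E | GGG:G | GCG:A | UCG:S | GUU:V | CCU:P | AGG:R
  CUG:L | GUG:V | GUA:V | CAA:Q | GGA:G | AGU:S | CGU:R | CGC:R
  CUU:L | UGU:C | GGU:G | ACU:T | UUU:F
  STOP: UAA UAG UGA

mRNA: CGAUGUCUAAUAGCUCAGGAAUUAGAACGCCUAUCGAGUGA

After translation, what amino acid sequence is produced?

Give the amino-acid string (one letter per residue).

start AUG at pos 2
pos 2: AUG -> M; peptide=M
pos 5: UCU -> S; peptide=MS
pos 8: AAU -> N; peptide=MSN
pos 11: AGC -> S; peptide=MSNS
pos 14: UCA -> S; peptide=MSNSS
pos 17: GGA -> G; peptide=MSNSSG
pos 20: AUU -> I; peptide=MSNSSGI
pos 23: AGA -> R; peptide=MSNSSGIR
pos 26: ACG -> T; peptide=MSNSSGIRT
pos 29: CCU -> P; peptide=MSNSSGIRTP
pos 32: AUC -> I; peptide=MSNSSGIRTPI
pos 35: GAG -> E; peptide=MSNSSGIRTPIE
pos 38: UGA -> STOP

Answer: MSNSSGIRTPIE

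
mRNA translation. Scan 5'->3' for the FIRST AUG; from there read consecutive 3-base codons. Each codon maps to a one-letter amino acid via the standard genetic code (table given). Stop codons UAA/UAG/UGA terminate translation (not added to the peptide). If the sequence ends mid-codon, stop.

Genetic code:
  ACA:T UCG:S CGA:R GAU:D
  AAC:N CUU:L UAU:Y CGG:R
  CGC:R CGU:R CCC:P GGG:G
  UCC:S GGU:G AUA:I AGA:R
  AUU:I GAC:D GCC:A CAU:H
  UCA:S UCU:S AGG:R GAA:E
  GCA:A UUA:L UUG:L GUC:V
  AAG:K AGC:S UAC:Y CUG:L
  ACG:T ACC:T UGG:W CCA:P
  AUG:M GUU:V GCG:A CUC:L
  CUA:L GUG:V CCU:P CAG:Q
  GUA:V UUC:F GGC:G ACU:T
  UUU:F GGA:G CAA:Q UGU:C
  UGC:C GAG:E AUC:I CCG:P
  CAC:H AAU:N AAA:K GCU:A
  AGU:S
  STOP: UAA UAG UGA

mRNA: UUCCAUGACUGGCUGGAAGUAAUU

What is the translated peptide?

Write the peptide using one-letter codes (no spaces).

start AUG at pos 4
pos 4: AUG -> M; peptide=M
pos 7: ACU -> T; peptide=MT
pos 10: GGC -> G; peptide=MTG
pos 13: UGG -> W; peptide=MTGW
pos 16: AAG -> K; peptide=MTGWK
pos 19: UAA -> STOP

Answer: MTGWK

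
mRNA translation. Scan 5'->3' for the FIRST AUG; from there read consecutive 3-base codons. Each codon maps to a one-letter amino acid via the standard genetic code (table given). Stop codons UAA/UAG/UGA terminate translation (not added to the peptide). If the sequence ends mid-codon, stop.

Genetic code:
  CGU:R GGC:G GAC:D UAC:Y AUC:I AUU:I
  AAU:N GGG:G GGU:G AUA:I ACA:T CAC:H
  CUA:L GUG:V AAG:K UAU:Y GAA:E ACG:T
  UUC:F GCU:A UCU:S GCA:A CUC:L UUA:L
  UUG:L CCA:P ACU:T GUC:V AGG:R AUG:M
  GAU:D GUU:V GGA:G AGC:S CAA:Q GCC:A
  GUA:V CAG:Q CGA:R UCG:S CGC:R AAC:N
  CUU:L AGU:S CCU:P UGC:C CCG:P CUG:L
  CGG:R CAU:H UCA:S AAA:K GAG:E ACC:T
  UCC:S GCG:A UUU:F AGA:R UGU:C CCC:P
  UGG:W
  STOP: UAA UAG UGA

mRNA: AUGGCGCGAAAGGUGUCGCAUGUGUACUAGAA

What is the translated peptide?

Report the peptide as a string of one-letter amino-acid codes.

Answer: MARKVSHVY

Derivation:
start AUG at pos 0
pos 0: AUG -> M; peptide=M
pos 3: GCG -> A; peptide=MA
pos 6: CGA -> R; peptide=MAR
pos 9: AAG -> K; peptide=MARK
pos 12: GUG -> V; peptide=MARKV
pos 15: UCG -> S; peptide=MARKVS
pos 18: CAU -> H; peptide=MARKVSH
pos 21: GUG -> V; peptide=MARKVSHV
pos 24: UAC -> Y; peptide=MARKVSHVY
pos 27: UAG -> STOP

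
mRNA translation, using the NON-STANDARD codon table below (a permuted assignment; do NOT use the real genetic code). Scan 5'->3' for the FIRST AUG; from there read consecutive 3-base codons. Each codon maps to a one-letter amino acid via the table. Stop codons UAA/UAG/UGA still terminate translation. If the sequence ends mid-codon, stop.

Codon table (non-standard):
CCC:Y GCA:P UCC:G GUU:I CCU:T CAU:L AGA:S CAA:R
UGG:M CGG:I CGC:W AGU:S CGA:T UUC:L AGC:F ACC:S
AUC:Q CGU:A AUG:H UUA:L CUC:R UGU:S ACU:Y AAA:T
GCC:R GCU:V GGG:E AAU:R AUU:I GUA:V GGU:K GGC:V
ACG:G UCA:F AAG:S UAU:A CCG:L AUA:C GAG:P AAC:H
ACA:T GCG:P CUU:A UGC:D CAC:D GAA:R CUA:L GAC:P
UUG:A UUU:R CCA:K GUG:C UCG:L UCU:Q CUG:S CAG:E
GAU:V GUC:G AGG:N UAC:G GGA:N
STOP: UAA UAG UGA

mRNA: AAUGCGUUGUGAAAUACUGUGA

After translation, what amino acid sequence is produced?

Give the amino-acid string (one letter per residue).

Answer: HASRCS

Derivation:
start AUG at pos 1
pos 1: AUG -> H; peptide=H
pos 4: CGU -> A; peptide=HA
pos 7: UGU -> S; peptide=HAS
pos 10: GAA -> R; peptide=HASR
pos 13: AUA -> C; peptide=HASRC
pos 16: CUG -> S; peptide=HASRCS
pos 19: UGA -> STOP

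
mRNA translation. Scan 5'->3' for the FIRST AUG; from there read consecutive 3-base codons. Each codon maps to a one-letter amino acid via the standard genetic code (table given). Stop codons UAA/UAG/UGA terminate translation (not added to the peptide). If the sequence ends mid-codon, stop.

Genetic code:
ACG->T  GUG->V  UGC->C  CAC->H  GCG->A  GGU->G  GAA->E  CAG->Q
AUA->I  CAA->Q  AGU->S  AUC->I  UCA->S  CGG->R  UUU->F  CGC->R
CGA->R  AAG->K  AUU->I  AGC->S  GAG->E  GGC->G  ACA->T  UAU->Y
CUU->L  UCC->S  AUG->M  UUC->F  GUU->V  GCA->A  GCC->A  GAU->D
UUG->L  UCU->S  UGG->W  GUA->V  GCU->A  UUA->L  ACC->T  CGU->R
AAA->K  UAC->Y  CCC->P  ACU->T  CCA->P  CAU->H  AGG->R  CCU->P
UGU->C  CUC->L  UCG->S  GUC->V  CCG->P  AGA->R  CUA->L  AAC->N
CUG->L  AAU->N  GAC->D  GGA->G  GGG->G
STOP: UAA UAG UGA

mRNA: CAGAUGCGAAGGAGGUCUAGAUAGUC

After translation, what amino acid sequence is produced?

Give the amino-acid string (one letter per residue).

start AUG at pos 3
pos 3: AUG -> M; peptide=M
pos 6: CGA -> R; peptide=MR
pos 9: AGG -> R; peptide=MRR
pos 12: AGG -> R; peptide=MRRR
pos 15: UCU -> S; peptide=MRRRS
pos 18: AGA -> R; peptide=MRRRSR
pos 21: UAG -> STOP

Answer: MRRRSR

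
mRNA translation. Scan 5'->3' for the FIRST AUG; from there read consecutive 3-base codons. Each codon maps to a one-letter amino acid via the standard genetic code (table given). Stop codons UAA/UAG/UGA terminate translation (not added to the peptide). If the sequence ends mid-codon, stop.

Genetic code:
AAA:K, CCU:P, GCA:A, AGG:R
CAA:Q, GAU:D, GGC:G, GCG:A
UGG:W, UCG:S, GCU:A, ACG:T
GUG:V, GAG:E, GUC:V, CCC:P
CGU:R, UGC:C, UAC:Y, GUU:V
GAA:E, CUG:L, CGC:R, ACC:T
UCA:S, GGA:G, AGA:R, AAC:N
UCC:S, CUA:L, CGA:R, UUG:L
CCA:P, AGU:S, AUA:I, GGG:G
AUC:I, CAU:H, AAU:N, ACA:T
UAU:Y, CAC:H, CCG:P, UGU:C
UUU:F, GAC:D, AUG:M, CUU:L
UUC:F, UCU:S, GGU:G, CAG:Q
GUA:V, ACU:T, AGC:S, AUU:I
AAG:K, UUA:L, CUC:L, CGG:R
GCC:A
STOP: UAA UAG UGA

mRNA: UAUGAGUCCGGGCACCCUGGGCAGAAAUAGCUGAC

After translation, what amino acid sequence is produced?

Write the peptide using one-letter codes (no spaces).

Answer: MSPGTLGRNS

Derivation:
start AUG at pos 1
pos 1: AUG -> M; peptide=M
pos 4: AGU -> S; peptide=MS
pos 7: CCG -> P; peptide=MSP
pos 10: GGC -> G; peptide=MSPG
pos 13: ACC -> T; peptide=MSPGT
pos 16: CUG -> L; peptide=MSPGTL
pos 19: GGC -> G; peptide=MSPGTLG
pos 22: AGA -> R; peptide=MSPGTLGR
pos 25: AAU -> N; peptide=MSPGTLGRN
pos 28: AGC -> S; peptide=MSPGTLGRNS
pos 31: UGA -> STOP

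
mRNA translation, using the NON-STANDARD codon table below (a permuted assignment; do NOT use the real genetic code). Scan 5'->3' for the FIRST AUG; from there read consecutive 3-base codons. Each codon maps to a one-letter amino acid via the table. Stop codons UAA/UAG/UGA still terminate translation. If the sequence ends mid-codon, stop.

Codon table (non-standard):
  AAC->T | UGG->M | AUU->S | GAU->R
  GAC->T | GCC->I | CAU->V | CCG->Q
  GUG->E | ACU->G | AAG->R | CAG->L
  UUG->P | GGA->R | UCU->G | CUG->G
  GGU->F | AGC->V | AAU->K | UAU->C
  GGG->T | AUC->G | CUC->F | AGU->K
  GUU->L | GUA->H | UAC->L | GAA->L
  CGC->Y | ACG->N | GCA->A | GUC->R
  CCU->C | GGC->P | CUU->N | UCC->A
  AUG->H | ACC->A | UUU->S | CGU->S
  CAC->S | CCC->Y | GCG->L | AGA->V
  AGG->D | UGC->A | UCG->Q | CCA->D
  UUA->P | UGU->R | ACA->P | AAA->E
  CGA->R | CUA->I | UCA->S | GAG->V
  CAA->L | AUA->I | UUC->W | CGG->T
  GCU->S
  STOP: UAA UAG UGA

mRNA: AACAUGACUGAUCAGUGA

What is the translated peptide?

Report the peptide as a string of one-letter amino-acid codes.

Answer: HGRL

Derivation:
start AUG at pos 3
pos 3: AUG -> H; peptide=H
pos 6: ACU -> G; peptide=HG
pos 9: GAU -> R; peptide=HGR
pos 12: CAG -> L; peptide=HGRL
pos 15: UGA -> STOP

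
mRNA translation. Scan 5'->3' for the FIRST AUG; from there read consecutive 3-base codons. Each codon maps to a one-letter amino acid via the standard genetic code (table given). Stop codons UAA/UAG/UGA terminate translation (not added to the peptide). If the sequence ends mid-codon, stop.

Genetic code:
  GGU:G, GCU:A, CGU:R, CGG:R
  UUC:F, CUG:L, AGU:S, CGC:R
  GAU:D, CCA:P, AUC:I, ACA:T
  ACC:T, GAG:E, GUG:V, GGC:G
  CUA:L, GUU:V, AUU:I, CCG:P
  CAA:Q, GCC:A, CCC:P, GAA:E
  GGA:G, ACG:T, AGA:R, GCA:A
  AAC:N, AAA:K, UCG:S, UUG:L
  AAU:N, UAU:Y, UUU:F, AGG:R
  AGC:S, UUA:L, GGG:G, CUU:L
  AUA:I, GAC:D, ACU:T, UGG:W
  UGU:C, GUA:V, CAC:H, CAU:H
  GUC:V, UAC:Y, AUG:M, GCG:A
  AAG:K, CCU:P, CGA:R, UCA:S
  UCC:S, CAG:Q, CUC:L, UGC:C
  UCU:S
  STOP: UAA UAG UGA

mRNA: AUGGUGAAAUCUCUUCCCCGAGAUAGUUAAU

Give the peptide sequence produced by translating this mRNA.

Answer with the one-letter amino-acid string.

start AUG at pos 0
pos 0: AUG -> M; peptide=M
pos 3: GUG -> V; peptide=MV
pos 6: AAA -> K; peptide=MVK
pos 9: UCU -> S; peptide=MVKS
pos 12: CUU -> L; peptide=MVKSL
pos 15: CCC -> P; peptide=MVKSLP
pos 18: CGA -> R; peptide=MVKSLPR
pos 21: GAU -> D; peptide=MVKSLPRD
pos 24: AGU -> S; peptide=MVKSLPRDS
pos 27: UAA -> STOP

Answer: MVKSLPRDS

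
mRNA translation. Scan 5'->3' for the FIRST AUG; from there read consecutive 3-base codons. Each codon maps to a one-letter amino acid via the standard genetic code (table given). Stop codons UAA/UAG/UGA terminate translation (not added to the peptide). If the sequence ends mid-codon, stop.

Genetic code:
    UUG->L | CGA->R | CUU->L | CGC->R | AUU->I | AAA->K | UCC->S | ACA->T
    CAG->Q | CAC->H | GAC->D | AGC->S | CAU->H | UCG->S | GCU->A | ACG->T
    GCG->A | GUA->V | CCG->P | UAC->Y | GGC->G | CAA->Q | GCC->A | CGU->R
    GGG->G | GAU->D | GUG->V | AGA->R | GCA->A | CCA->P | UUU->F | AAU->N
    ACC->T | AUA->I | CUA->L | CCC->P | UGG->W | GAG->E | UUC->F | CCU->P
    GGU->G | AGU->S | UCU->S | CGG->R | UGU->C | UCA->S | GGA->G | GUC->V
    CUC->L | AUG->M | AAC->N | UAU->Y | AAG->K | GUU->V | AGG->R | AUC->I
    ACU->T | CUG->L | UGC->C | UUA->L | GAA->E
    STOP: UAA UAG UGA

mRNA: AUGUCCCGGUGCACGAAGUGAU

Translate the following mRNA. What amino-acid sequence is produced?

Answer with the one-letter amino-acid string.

start AUG at pos 0
pos 0: AUG -> M; peptide=M
pos 3: UCC -> S; peptide=MS
pos 6: CGG -> R; peptide=MSR
pos 9: UGC -> C; peptide=MSRC
pos 12: ACG -> T; peptide=MSRCT
pos 15: AAG -> K; peptide=MSRCTK
pos 18: UGA -> STOP

Answer: MSRCTK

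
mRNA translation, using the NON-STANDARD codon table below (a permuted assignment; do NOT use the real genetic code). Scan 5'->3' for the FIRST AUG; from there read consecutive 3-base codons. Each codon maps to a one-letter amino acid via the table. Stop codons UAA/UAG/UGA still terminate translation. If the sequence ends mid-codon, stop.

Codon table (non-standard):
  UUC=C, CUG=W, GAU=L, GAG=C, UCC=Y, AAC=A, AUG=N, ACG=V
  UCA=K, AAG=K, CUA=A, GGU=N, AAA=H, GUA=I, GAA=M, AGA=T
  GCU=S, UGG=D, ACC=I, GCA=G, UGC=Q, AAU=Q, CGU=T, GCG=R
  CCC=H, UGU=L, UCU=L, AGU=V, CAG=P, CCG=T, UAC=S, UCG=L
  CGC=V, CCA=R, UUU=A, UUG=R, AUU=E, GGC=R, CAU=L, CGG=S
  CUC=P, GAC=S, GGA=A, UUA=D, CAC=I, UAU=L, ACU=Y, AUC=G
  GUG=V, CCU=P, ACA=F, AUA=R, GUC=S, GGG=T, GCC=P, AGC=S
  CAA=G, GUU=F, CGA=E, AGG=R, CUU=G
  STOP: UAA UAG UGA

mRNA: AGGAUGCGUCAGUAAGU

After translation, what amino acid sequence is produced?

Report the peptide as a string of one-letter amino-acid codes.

Answer: NTP

Derivation:
start AUG at pos 3
pos 3: AUG -> N; peptide=N
pos 6: CGU -> T; peptide=NT
pos 9: CAG -> P; peptide=NTP
pos 12: UAA -> STOP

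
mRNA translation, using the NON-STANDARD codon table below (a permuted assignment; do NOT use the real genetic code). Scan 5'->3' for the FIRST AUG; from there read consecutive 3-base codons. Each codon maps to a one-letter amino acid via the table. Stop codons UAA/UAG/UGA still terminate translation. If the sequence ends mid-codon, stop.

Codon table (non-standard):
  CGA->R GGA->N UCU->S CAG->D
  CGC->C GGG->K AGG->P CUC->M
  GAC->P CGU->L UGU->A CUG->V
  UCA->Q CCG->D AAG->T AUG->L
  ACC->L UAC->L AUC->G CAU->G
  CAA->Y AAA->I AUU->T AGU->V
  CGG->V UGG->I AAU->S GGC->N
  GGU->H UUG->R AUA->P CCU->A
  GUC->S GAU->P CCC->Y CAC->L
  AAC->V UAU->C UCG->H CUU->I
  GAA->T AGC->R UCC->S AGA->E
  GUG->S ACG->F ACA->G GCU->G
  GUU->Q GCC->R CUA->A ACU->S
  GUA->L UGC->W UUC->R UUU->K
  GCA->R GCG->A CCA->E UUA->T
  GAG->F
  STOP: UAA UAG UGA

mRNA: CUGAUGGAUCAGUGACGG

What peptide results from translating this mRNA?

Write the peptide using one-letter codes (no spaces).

Answer: LPD

Derivation:
start AUG at pos 3
pos 3: AUG -> L; peptide=L
pos 6: GAU -> P; peptide=LP
pos 9: CAG -> D; peptide=LPD
pos 12: UGA -> STOP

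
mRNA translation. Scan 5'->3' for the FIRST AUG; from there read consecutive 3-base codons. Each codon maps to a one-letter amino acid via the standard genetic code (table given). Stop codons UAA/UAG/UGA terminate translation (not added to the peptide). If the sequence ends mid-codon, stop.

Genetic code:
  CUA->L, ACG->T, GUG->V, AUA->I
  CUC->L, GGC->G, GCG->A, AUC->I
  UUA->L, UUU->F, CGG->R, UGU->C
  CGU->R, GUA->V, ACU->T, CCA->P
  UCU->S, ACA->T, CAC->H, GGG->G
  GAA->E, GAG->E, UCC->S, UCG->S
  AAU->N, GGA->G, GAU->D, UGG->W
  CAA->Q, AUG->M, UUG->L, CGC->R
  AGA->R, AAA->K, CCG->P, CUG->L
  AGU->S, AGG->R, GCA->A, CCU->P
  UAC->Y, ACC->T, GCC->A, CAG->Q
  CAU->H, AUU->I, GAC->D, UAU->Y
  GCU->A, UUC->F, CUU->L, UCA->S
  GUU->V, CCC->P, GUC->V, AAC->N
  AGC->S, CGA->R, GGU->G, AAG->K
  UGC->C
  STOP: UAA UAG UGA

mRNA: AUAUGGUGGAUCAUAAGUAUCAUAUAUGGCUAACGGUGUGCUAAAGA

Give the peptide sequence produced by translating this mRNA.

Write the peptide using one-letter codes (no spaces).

start AUG at pos 2
pos 2: AUG -> M; peptide=M
pos 5: GUG -> V; peptide=MV
pos 8: GAU -> D; peptide=MVD
pos 11: CAU -> H; peptide=MVDH
pos 14: AAG -> K; peptide=MVDHK
pos 17: UAU -> Y; peptide=MVDHKY
pos 20: CAU -> H; peptide=MVDHKYH
pos 23: AUA -> I; peptide=MVDHKYHI
pos 26: UGG -> W; peptide=MVDHKYHIW
pos 29: CUA -> L; peptide=MVDHKYHIWL
pos 32: ACG -> T; peptide=MVDHKYHIWLT
pos 35: GUG -> V; peptide=MVDHKYHIWLTV
pos 38: UGC -> C; peptide=MVDHKYHIWLTVC
pos 41: UAA -> STOP

Answer: MVDHKYHIWLTVC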